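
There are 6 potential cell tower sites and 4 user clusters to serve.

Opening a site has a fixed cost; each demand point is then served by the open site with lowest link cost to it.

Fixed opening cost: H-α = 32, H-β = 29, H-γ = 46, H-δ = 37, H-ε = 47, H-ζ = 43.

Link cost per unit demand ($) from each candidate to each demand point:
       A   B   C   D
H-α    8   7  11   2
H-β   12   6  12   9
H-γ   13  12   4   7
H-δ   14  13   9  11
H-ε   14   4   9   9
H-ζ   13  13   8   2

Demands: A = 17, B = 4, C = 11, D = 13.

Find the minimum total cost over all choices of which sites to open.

Open {H-α, H-γ}: assign each demand point to its cheapest open site.
  A→H-α 17×8=136, B→H-α 4×7=28, C→H-γ 11×4=44, D→H-α 13×2=26
  link cost 234, fixed 78 → total 312.
Compare {H-α, H-β, H-γ}: link cost 230 + fixed 107 = 337.
Compare {H-α}: link cost 311 + fixed 32 = 343.
Compare {H-α, H-γ, H-ε}: link cost 222 + fixed 125 = 347.
All other subsets cost ≥ 337. Minimum total cost: 312.

312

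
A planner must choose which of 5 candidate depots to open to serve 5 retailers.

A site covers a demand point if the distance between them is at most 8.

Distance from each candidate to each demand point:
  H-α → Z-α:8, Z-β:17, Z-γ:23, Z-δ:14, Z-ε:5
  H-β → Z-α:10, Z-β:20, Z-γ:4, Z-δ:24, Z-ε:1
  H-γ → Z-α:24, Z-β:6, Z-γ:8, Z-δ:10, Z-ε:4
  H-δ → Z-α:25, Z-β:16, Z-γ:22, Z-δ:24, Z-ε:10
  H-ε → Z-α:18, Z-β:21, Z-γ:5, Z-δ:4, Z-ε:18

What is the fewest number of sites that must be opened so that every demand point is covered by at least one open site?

Coverage sets (demand points within 8 of each site):
  H-α: {Z-α, Z-ε}
  H-β: {Z-γ, Z-ε}
  H-γ: {Z-β, Z-γ, Z-ε}
  H-δ: {}
  H-ε: {Z-γ, Z-δ}
No 2 sites suffice: every size-2 union leaves at least one demand point uncovered.
But {H-α, H-γ, H-ε} covers everything, so the minimum is 3.

3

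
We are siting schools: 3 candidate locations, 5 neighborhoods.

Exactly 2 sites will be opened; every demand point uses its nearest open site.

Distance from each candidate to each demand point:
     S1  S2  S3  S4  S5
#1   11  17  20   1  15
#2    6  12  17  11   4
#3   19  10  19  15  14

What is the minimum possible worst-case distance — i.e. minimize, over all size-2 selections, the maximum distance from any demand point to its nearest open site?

Open {#1, #2}.
  Farthest demand point is S3 at distance 17 (to #2); all others are ≤ 17.
With {#2, #3} the worst case is 17.
With {#1, #3} the worst case is 19.
No size-2 selection achieves below 17.

17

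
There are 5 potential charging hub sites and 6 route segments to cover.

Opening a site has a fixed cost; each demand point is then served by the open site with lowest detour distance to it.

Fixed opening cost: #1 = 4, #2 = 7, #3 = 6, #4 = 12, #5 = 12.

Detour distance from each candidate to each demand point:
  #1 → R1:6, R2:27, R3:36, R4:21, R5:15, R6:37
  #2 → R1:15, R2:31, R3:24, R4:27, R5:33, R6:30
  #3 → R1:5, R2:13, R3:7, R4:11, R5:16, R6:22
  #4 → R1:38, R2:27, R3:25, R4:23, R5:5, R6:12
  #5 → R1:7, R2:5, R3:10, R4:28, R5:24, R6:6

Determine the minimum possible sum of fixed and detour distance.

Open {#3, #5}: assign each demand point to its cheapest open site.
  R1→#3 5, R2→#5 5, R3→#3 7, R4→#3 11, R5→#3 16, R6→#5 6
  detour distance 50, fixed 18 → total 68.
Compare {#3, #4, #5}: detour distance 39 + fixed 30 = 69.
Compare {#3, #4}: detour distance 53 + fixed 18 = 71.
Compare {#1, #3, #5}: detour distance 49 + fixed 22 = 71.
All other subsets cost ≥ 69. Minimum total cost: 68.

68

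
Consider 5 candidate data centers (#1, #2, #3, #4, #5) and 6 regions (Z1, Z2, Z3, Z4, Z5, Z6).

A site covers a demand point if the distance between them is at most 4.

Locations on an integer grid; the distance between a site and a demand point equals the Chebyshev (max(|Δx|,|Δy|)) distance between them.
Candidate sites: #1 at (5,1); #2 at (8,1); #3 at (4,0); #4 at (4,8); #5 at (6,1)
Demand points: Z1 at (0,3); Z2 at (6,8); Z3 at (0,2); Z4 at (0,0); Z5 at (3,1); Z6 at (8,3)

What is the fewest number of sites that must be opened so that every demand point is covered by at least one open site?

Coverage sets (demand points within 4 of each site):
  #1: {Z5, Z6}
  #2: {Z6}
  #3: {Z1, Z3, Z4, Z5, Z6}
  #4: {Z2}
  #5: {Z5, Z6}
No single site covers all 6 demand points.
But {#3, #4} covers everything, so the minimum is 2.

2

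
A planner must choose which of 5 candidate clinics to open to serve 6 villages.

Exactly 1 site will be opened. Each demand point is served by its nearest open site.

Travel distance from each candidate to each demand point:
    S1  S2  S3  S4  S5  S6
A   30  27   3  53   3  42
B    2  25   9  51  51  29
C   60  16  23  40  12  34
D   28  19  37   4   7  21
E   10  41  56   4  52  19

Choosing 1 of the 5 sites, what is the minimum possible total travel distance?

116

Open {D}.
  S1→D 28, S2→D 19, S3→D 37, S4→D 4, S5→D 7, S6→D 21  ⇒ total 116.
Compare {A}: total 158.
Compare {B}: total 167.
No size-1 selection does better; minimum is 116.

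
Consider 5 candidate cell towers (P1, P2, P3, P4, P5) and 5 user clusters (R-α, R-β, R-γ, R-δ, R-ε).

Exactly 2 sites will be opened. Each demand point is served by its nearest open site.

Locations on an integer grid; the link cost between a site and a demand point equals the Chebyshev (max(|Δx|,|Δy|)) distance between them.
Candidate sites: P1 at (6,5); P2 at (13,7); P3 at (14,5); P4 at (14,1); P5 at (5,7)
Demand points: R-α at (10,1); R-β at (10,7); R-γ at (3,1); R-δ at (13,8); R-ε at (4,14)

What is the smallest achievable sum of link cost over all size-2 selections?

Open {P1, P2}.
  R-α→P1 4, R-β→P2 3, R-γ→P1 4, R-δ→P2 1, R-ε→P1 9  ⇒ total 21.
Compare {P2, P5}: total 23.
Compare {P1, P3}: total 24.
No size-2 selection does better; minimum is 21.

21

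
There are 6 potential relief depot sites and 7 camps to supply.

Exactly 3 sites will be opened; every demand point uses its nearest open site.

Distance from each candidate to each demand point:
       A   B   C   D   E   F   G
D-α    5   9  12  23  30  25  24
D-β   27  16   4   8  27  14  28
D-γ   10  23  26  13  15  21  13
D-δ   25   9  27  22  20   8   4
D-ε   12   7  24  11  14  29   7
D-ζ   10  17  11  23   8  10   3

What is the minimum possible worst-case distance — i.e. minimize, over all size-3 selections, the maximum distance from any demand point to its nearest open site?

Open {D-α, D-β, D-ζ}.
  Farthest demand point is F at distance 10 (to D-ζ); all others are ≤ 10.
With {D-β, D-δ, D-ζ} the worst case is 10.
With {D-β, D-ε, D-ζ} the worst case is 10.
No size-3 selection achieves below 10.

10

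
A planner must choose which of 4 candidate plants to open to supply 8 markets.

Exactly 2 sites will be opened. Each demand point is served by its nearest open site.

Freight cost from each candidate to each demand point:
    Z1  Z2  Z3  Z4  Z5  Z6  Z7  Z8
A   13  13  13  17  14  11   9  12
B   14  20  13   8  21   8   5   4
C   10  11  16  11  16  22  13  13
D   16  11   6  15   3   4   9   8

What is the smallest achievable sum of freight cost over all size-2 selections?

Open {B, D}.
  Z1→B 14, Z2→D 11, Z3→D 6, Z4→B 8, Z5→D 3, Z6→D 4, Z7→B 5, Z8→B 4  ⇒ total 55.
Compare {C, D}: total 62.
Compare {A, D}: total 69.
No size-2 selection does better; minimum is 55.

55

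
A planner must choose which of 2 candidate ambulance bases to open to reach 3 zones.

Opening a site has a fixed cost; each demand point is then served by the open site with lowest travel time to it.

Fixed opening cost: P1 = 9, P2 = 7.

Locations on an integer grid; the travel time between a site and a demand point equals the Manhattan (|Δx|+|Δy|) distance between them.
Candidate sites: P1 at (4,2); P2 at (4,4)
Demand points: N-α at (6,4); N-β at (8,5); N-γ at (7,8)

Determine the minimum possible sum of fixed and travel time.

Open {P2}: assign each demand point to its cheapest open site.
  N-α→P2 2, N-β→P2 5, N-γ→P2 7
  travel time 14, fixed 7 → total 21.
Compare {P1}: travel time 20 + fixed 9 = 29.
Compare {P1, P2}: travel time 14 + fixed 16 = 30.

21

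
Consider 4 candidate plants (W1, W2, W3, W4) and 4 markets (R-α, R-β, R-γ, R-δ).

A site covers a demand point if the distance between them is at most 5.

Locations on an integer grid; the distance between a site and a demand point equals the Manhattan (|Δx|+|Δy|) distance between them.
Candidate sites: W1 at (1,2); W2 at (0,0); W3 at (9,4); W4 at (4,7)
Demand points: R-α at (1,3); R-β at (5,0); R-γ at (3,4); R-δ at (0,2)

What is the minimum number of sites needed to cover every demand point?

2

Coverage sets (demand points within 5 of each site):
  W1: {R-α, R-γ, R-δ}
  W2: {R-α, R-β, R-δ}
  W3: {}
  W4: {R-γ}
No single site covers all 4 demand points.
But {W1, W2} covers everything, so the minimum is 2.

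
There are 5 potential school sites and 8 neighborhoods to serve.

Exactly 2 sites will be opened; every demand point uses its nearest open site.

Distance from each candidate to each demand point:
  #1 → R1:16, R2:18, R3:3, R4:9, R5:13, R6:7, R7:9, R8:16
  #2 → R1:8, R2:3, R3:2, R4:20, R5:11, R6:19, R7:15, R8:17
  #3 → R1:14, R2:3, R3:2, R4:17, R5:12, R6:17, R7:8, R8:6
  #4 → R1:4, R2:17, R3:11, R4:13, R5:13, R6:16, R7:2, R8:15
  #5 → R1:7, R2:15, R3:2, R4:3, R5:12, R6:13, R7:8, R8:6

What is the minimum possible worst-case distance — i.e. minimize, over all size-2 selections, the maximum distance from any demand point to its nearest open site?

Open {#2, #5}.
  Farthest demand point is R6 at distance 13 (to #5); all others are ≤ 13.
With {#3, #5} the worst case is 13.
With {#1, #3} the worst case is 14.
No size-2 selection achieves below 13.

13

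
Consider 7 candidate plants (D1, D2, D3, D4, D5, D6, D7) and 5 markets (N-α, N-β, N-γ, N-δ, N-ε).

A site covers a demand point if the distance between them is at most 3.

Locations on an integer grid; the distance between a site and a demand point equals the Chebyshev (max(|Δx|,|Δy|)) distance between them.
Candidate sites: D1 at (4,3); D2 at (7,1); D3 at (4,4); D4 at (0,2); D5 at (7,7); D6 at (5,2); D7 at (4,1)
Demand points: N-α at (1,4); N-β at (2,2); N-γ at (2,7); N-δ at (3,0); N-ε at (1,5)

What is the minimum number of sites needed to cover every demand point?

Coverage sets (demand points within 3 of each site):
  D1: {N-α, N-β, N-δ, N-ε}
  D2: {}
  D3: {N-α, N-β, N-γ, N-ε}
  D4: {N-α, N-β, N-δ, N-ε}
  D5: {}
  D6: {N-β, N-δ}
  D7: {N-α, N-β, N-δ}
No single site covers all 5 demand points.
But {D1, D3} covers everything, so the minimum is 2.

2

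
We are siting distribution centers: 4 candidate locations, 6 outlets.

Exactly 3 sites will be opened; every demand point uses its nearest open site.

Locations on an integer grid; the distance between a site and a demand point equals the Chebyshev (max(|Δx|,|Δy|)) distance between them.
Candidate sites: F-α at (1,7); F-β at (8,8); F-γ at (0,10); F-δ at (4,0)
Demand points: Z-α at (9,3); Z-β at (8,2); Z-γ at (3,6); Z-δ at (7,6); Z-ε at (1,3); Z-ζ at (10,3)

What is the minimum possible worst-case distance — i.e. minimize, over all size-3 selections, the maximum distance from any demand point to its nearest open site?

5

Open {F-α, F-β, F-δ}.
  Farthest demand point is Z-α at distance 5 (to F-β); all others are ≤ 5.
With {F-β, F-γ, F-δ} the worst case is 5.
With {F-α, F-β, F-γ} the worst case is 6.
No size-3 selection achieves below 5.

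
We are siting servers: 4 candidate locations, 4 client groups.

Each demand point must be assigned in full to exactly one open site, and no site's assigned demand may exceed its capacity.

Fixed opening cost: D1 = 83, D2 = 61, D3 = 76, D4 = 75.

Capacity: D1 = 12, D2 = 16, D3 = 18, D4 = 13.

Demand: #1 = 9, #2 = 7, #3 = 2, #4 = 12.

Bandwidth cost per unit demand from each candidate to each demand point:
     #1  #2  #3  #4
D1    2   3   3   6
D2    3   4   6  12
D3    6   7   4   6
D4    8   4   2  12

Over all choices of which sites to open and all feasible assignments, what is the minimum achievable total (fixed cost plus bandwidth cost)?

272

Open {D2, D3}; cheapest assignment that respects the capacities:
  D2 (cap 16, load 16): #1, #2 — cost 9×3 + 7×4 = 55
  D3 (cap 18, load 14): #3, #4 — cost 2×4 + 12×6 = 80
  Shipping 135, fixed 137 → total 272.
  Any other capacity-feasible assignment to {D2, D3} ships for at least 135.
Compare {D1, D3}: its best feasible assignment gives total 342.
Compare {D2, D3, D4}: its best feasible assignment gives total 343.
Every other set of open sites that can feasibly serve all demand totals ≥ 342 even under its best assignment. Minimum: 272.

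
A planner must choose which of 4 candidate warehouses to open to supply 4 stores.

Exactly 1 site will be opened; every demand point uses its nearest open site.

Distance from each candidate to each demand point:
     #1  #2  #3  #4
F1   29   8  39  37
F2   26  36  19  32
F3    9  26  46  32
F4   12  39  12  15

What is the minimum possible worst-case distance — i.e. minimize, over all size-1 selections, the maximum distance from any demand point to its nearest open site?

36

Open {F2}.
  Farthest demand point is #2 at distance 36 (to F2); all others are ≤ 36.
With {F1} the worst case is 39.
With {F4} the worst case is 39.
No size-1 selection achieves below 36.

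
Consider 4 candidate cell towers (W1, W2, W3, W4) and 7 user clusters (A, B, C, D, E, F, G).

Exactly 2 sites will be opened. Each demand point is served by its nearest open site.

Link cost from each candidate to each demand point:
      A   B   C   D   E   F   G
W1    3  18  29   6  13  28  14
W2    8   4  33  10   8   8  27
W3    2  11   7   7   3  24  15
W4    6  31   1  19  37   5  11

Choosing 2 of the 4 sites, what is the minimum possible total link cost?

Open {W3, W4}.
  A→W3 2, B→W3 11, C→W4 1, D→W3 7, E→W3 3, F→W4 5, G→W4 11  ⇒ total 40.
Compare {W2, W4}: total 45.
Compare {W2, W3}: total 46.
No size-2 selection does better; minimum is 40.

40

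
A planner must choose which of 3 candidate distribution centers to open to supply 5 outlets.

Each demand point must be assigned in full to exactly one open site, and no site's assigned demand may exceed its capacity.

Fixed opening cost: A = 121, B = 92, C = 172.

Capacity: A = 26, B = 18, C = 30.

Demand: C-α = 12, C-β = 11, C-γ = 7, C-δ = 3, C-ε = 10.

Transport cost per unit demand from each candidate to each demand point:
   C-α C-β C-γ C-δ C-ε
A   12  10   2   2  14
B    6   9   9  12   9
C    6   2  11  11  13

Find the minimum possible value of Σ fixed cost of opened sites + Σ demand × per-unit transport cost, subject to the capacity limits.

Open {B, C}; cheapest assignment that respects the capacities:
  B (cap 18, load 17): C-γ, C-ε — cost 7×9 + 10×9 = 153
  C (cap 30, load 26): C-α, C-β, C-δ — cost 12×6 + 11×2 + 3×11 = 127
  Shipping 280, fixed 264 → total 544.
  Any other capacity-feasible assignment to {B, C} ships for at least 280.
Compare {A, C}: its best feasible assignment gives total 547.
Compare {A, B, C}: its best feasible assignment gives total 589.
Every other set of open sites that can feasibly serve all demand totals ≥ 547 even under its best assignment. Minimum: 544.

544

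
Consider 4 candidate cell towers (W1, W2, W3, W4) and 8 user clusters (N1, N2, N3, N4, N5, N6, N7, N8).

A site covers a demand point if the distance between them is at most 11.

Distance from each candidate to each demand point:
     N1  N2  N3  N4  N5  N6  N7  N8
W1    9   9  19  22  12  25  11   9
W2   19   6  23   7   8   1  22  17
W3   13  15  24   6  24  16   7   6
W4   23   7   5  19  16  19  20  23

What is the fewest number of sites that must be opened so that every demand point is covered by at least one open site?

3

Coverage sets (demand points within 11 of each site):
  W1: {N1, N2, N7, N8}
  W2: {N2, N4, N5, N6}
  W3: {N4, N7, N8}
  W4: {N2, N3}
No 2 sites suffice: every size-2 union leaves at least one demand point uncovered.
But {W1, W2, W4} covers everything, so the minimum is 3.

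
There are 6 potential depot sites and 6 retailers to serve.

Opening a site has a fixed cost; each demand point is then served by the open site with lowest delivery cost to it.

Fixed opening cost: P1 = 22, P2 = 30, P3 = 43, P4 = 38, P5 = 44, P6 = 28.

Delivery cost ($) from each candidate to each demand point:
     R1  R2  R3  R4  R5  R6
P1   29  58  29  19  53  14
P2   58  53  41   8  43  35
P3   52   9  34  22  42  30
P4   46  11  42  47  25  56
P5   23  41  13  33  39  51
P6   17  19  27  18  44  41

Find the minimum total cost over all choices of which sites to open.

Open {P1, P4}: assign each demand point to its cheapest open site.
  R1→P1 29, R2→P4 11, R3→P1 29, R4→P1 19, R5→P4 25, R6→P1 14
  delivery cost 127, fixed 60 → total 187.
Compare {P1, P6}: delivery cost 139 + fixed 50 = 189.
Compare {P6}: delivery cost 166 + fixed 28 = 194.
Compare {P1, P4, P6}: delivery cost 112 + fixed 88 = 200.
All other subsets cost ≥ 189. Minimum total cost: 187.

187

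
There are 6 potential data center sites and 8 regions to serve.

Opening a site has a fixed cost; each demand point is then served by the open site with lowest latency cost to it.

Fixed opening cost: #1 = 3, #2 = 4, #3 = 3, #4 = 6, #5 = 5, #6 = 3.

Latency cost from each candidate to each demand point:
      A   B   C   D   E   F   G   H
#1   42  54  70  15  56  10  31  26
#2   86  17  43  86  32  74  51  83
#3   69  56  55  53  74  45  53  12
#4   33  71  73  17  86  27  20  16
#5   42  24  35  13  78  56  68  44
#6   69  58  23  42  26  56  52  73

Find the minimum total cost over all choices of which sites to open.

175

Open {#1, #2, #3, #4, #6}: assign each demand point to its cheapest open site.
  A→#4 33, B→#2 17, C→#6 23, D→#1 15, E→#6 26, F→#1 10, G→#4 20, H→#3 12
  latency cost 156, fixed 19 → total 175.
Compare {#1, #2, #4, #6}: latency cost 160 + fixed 16 = 176.
Compare {#1, #2, #3, #4, #5, #6}: latency cost 154 + fixed 24 = 178.
Compare {#1, #2, #4, #5, #6}: latency cost 158 + fixed 21 = 179.
All other subsets cost ≥ 176. Minimum total cost: 175.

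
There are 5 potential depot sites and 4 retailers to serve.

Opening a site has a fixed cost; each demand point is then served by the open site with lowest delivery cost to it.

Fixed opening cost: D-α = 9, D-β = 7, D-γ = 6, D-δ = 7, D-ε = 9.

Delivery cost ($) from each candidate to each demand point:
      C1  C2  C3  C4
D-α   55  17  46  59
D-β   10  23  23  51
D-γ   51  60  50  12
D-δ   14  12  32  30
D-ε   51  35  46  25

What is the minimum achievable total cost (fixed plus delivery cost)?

Open {D-β, D-γ, D-δ}: assign each demand point to its cheapest open site.
  C1→D-β 10, C2→D-δ 12, C3→D-β 23, C4→D-γ 12
  delivery cost 57, fixed 20 → total 77.
Compare {D-β, D-γ}: delivery cost 68 + fixed 13 = 81.
Compare {D-γ, D-δ}: delivery cost 70 + fixed 13 = 83.
Compare {D-α, D-β, D-γ}: delivery cost 62 + fixed 22 = 84.
All other subsets cost ≥ 81. Minimum total cost: 77.

77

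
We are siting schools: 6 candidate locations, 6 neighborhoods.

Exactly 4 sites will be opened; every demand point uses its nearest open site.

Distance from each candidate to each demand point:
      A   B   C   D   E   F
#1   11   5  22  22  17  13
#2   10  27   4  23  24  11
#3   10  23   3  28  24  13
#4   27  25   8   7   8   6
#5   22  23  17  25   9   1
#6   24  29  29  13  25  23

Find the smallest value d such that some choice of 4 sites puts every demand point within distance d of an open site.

10

Open {#1, #2, #3, #4}.
  Farthest demand point is A at distance 10 (to #2); all others are ≤ 10.
With {#1, #2, #4, #5} the worst case is 10.
With {#1, #2, #4, #6} the worst case is 10.
No size-4 selection achieves below 10.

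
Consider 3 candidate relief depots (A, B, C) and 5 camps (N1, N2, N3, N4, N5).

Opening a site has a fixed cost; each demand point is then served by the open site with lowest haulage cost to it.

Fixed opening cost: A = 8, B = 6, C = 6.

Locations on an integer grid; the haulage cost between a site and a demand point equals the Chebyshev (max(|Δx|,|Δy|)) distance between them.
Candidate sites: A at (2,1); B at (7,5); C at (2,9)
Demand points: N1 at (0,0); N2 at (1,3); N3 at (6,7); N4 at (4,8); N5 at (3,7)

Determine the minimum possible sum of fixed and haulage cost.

Open {A, C}: assign each demand point to its cheapest open site.
  N1→A 2, N2→A 2, N3→C 4, N4→C 2, N5→C 2
  haulage cost 12, fixed 14 → total 26.
Compare {A, B}: haulage cost 13 + fixed 14 = 27.
Compare {B}: haulage cost 22 + fixed 6 = 28.
Compare {C}: haulage cost 23 + fixed 6 = 29.
All other subsets cost ≥ 27. Minimum total cost: 26.

26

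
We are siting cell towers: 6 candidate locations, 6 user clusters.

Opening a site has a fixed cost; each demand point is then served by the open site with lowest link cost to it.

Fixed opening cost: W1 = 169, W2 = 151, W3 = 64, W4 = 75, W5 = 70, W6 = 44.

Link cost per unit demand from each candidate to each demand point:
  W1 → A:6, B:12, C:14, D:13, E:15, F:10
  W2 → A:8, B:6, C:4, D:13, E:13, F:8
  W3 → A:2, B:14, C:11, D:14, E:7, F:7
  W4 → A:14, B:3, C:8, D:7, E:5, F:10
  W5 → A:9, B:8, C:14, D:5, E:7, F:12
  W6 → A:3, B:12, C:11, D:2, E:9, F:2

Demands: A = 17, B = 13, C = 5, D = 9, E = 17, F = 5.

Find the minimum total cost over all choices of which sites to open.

Open {W4, W6}: assign each demand point to its cheapest open site.
  A→W6 17×3=51, B→W4 13×3=39, C→W4 5×8=40, D→W6 9×2=18, E→W4 17×5=85, F→W6 5×2=10
  link cost 243, fixed 119 → total 362.
Compare {W3, W4, W6}: link cost 226 + fixed 183 = 409.
Compare {W4, W5, W6}: link cost 243 + fixed 189 = 432.
Compare {W3, W4}: link cost 296 + fixed 139 = 435.
All other subsets cost ≥ 409. Minimum total cost: 362.

362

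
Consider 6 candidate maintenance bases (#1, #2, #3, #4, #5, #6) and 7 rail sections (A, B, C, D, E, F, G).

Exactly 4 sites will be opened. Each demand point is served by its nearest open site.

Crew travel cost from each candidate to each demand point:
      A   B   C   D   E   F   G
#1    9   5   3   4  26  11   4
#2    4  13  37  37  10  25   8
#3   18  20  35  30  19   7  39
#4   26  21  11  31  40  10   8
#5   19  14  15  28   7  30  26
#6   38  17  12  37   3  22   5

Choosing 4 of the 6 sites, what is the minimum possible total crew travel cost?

Open {#1, #2, #3, #6}.
  A→#2 4, B→#1 5, C→#1 3, D→#1 4, E→#6 3, F→#3 7, G→#1 4  ⇒ total 30.
Compare {#1, #2, #4, #6}: total 33.
Compare {#1, #2, #3, #5}: total 34.
No size-4 selection does better; minimum is 30.

30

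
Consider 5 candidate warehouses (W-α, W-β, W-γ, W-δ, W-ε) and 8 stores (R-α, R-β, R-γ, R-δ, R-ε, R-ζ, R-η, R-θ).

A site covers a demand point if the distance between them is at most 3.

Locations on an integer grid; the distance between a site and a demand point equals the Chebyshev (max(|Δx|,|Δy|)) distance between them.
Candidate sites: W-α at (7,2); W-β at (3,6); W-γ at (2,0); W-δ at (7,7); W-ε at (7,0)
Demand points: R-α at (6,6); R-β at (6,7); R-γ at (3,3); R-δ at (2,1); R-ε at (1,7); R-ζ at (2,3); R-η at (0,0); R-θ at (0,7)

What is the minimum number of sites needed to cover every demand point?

2

Coverage sets (demand points within 3 of each site):
  W-α: {}
  W-β: {R-α, R-β, R-γ, R-ε, R-ζ, R-θ}
  W-γ: {R-γ, R-δ, R-ζ, R-η}
  W-δ: {R-α, R-β}
  W-ε: {}
No single site covers all 8 demand points.
But {W-β, W-γ} covers everything, so the minimum is 2.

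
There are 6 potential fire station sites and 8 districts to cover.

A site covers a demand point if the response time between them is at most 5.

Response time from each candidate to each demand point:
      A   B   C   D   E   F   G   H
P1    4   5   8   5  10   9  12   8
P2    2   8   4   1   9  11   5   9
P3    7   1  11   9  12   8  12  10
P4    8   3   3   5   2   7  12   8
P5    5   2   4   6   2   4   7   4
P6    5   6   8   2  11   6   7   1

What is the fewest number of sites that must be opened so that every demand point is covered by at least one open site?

Coverage sets (demand points within 5 of each site):
  P1: {A, B, D}
  P2: {A, C, D, G}
  P3: {B}
  P4: {B, C, D, E}
  P5: {A, B, C, E, F, H}
  P6: {A, D, H}
No single site covers all 8 demand points.
But {P2, P5} covers everything, so the minimum is 2.

2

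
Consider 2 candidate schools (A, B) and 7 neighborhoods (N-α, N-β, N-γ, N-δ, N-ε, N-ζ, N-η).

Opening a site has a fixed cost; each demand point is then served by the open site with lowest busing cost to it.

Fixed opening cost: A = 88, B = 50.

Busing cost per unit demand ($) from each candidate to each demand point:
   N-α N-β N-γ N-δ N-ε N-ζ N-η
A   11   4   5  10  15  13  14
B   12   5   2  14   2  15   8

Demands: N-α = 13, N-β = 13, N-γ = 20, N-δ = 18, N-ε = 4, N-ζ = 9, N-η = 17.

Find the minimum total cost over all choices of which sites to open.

814

Open {A, B}: assign each demand point to its cheapest open site.
  N-α→A 13×11=143, N-β→A 13×4=52, N-γ→B 20×2=40, N-δ→A 18×10=180, N-ε→B 4×2=8, N-ζ→A 9×13=117, N-η→B 17×8=136
  busing cost 676, fixed 138 → total 814.
Compare {B}: busing cost 792 + fixed 50 = 842.
Compare {A}: busing cost 890 + fixed 88 = 978.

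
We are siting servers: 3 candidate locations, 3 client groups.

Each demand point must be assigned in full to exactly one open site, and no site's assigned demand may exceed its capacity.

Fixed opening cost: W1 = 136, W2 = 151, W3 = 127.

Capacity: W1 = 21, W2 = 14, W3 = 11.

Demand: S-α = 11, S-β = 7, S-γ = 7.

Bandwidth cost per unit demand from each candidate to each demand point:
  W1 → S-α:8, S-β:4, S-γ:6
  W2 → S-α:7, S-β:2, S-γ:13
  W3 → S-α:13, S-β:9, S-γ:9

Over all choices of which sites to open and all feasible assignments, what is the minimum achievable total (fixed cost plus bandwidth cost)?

431

Open {W1, W2}; cheapest assignment that respects the capacities:
  W1 (cap 21, load 18): S-α, S-γ — cost 11×8 + 7×6 = 130
  W2 (cap 14, load 7): S-β — cost 7×2 = 14
  Shipping 144, fixed 287 → total 431.
  Any other capacity-feasible assignment to {W1, W2} ships for at least 144.
Compare {W1, W3}: its best feasible assignment gives total 442.
Compare {W2, W3}: its best feasible assignment gives total 526.
Every other set of open sites that can feasibly serve all demand totals ≥ 442 even under its best assignment. Minimum: 431.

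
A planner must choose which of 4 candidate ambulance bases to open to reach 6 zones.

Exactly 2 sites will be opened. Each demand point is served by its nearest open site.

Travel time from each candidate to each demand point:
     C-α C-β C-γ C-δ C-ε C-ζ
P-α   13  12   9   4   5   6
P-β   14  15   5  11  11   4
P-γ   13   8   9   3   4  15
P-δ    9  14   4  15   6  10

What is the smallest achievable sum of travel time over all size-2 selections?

Open {P-β, P-γ}.
  C-α→P-γ 13, C-β→P-γ 8, C-γ→P-β 5, C-δ→P-γ 3, C-ε→P-γ 4, C-ζ→P-β 4  ⇒ total 37.
Compare {P-γ, P-δ}: total 38.
Compare {P-α, P-δ}: total 40.
No size-2 selection does better; minimum is 37.

37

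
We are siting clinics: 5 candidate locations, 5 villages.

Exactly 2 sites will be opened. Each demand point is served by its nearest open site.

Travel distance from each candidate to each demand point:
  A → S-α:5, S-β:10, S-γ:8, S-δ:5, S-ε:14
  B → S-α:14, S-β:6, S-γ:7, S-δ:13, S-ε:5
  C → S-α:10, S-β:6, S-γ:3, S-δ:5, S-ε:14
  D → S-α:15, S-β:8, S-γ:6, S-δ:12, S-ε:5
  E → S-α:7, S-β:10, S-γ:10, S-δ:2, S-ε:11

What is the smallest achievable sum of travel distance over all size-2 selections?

27

Open {B, E}.
  S-α→E 7, S-β→B 6, S-γ→B 7, S-δ→E 2, S-ε→B 5  ⇒ total 27.
Compare {A, B}: total 28.
Compare {D, E}: total 28.
No size-2 selection does better; minimum is 27.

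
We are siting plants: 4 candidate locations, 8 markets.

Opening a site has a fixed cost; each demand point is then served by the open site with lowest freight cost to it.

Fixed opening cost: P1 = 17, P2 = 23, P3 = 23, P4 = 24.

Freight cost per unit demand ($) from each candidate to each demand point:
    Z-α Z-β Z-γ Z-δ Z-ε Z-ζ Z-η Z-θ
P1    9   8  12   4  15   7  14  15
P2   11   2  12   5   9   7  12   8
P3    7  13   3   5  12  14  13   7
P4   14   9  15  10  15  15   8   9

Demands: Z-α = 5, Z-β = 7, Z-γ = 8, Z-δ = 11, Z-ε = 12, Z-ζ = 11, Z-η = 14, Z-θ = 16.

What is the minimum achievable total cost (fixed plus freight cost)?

Open {P2, P3, P4}: assign each demand point to its cheapest open site.
  Z-α→P3 5×7=35, Z-β→P2 7×2=14, Z-γ→P3 8×3=24, Z-δ→P2 11×5=55, Z-ε→P2 12×9=108, Z-ζ→P2 11×7=77, Z-η→P4 14×8=112, Z-θ→P3 16×7=112
  freight cost 537, fixed 70 → total 607.
Compare {P1, P2, P3, P4}: freight cost 526 + fixed 87 = 613.
Compare {P2, P3}: freight cost 593 + fixed 46 = 639.
Compare {P1, P2, P3}: freight cost 582 + fixed 63 = 645.
All other subsets cost ≥ 613. Minimum total cost: 607.

607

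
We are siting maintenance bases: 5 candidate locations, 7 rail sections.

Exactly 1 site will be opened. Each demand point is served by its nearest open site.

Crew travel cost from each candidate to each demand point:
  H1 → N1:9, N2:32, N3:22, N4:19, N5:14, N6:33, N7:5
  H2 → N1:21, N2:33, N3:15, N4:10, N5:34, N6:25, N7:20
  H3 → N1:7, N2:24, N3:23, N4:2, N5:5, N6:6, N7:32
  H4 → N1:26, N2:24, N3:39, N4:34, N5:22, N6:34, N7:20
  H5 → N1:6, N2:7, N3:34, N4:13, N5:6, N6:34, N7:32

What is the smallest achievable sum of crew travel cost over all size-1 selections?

Open {H3}.
  N1→H3 7, N2→H3 24, N3→H3 23, N4→H3 2, N5→H3 5, N6→H3 6, N7→H3 32  ⇒ total 99.
Compare {H5}: total 132.
Compare {H1}: total 134.
No size-1 selection does better; minimum is 99.

99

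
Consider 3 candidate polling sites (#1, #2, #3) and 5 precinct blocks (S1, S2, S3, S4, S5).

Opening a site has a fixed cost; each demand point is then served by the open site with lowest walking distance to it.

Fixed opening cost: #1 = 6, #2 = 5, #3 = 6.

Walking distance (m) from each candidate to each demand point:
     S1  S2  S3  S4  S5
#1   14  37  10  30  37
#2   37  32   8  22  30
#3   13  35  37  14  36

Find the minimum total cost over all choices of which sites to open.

108

Open {#2, #3}: assign each demand point to its cheapest open site.
  S1→#3 13, S2→#2 32, S3→#2 8, S4→#3 14, S5→#2 30
  walking distance 97, fixed 11 → total 108.
Compare {#1, #2, #3}: walking distance 97 + fixed 17 = 114.
Compare {#1, #2}: walking distance 106 + fixed 11 = 117.
Compare {#1, #3}: walking distance 108 + fixed 12 = 120.
All other subsets cost ≥ 114. Minimum total cost: 108.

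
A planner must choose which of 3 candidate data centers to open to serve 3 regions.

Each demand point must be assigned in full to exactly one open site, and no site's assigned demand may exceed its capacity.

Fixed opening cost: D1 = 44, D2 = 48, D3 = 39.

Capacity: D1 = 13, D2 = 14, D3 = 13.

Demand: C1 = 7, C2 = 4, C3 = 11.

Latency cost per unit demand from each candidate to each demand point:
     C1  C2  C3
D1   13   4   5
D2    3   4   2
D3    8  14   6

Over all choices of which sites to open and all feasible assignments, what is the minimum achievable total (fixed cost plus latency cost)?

Open {D1, D2}; cheapest assignment that respects the capacities:
  D1 (cap 13, load 11): C3 — cost 11×5 = 55
  D2 (cap 14, load 11): C1, C2 — cost 7×3 + 4×4 = 37
  Shipping 92, fixed 92 → total 184.
  Any other capacity-feasible assignment to {D1, D2} ships for at least 92.
Compare {D2, D3}: its best feasible assignment gives total 190.
Compare {D1, D2, D3}: its best feasible assignment gives total 223.
Every other set of open sites that can feasibly serve all demand totals ≥ 190 even under its best assignment. Minimum: 184.

184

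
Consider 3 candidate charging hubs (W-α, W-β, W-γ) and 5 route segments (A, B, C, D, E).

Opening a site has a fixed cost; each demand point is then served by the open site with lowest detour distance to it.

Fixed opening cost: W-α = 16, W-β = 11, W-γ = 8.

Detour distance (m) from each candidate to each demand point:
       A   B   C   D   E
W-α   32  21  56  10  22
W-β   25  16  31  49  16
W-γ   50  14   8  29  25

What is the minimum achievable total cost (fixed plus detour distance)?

108

Open {W-α, W-β, W-γ}: assign each demand point to its cheapest open site.
  A→W-β 25, B→W-γ 14, C→W-γ 8, D→W-α 10, E→W-β 16
  detour distance 73, fixed 35 → total 108.
Compare {W-α, W-γ}: detour distance 86 + fixed 24 = 110.
Compare {W-β, W-γ}: detour distance 92 + fixed 19 = 111.
Compare {W-α, W-β}: detour distance 98 + fixed 27 = 125.
All other subsets cost ≥ 110. Minimum total cost: 108.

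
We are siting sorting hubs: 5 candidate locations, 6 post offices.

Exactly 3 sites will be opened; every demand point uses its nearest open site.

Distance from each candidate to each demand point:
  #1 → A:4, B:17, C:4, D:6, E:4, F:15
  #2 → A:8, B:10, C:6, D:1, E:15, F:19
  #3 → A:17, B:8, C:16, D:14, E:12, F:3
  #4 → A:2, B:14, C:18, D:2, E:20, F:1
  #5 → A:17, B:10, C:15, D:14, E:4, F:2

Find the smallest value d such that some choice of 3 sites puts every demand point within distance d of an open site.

8

Open {#1, #2, #3}.
  Farthest demand point is B at distance 8 (to #3); all others are ≤ 8.
With {#1, #3, #4} the worst case is 8.
With {#1, #3, #5} the worst case is 8.
No size-3 selection achieves below 8.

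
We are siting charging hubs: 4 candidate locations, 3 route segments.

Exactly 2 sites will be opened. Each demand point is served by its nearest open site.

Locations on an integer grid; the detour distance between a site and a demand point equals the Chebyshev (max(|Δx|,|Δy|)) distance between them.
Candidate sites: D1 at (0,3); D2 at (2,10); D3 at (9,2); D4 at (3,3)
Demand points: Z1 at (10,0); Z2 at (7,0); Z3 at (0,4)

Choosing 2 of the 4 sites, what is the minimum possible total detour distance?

Open {D1, D3}.
  Z1→D3 2, Z2→D3 2, Z3→D1 1  ⇒ total 5.
Compare {D3, D4}: total 7.
Compare {D2, D3}: total 10.
No size-2 selection does better; minimum is 5.

5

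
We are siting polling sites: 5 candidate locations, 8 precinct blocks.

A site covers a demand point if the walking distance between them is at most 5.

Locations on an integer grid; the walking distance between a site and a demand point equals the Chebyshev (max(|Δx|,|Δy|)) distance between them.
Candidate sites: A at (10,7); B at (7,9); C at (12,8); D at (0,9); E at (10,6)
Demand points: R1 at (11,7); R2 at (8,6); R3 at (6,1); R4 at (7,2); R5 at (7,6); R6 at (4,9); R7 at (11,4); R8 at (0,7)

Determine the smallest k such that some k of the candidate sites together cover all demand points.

2

Coverage sets (demand points within 5 of each site):
  A: {R1, R2, R4, R5, R7}
  B: {R1, R2, R5, R6, R7}
  C: {R1, R2, R5, R7}
  D: {R6, R8}
  E: {R1, R2, R3, R4, R5, R7}
No single site covers all 8 demand points.
But {D, E} covers everything, so the minimum is 2.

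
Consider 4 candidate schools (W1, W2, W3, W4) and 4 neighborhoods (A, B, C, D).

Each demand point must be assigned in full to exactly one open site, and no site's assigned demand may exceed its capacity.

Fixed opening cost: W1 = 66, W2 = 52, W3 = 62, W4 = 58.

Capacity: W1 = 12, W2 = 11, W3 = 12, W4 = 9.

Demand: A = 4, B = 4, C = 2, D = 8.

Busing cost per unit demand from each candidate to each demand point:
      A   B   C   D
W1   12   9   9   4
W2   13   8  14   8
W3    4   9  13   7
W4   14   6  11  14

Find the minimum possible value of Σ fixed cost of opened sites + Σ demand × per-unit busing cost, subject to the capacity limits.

Open {W1, W3}; cheapest assignment that respects the capacities:
  W1 (cap 12, load 10): C, D — cost 2×9 + 8×4 = 50
  W3 (cap 12, load 8): A, B — cost 4×4 + 4×9 = 52
  Shipping 102, fixed 128 → total 230.
  Any other capacity-feasible assignment to {W1, W3} ships for at least 102.
Compare {W3, W4}: its best feasible assignment gives total 238.
Compare {W2, W3}: its best feasible assignment gives total 246.
Every other set of open sites that can feasibly serve all demand totals ≥ 238 even under its best assignment. Minimum: 230.

230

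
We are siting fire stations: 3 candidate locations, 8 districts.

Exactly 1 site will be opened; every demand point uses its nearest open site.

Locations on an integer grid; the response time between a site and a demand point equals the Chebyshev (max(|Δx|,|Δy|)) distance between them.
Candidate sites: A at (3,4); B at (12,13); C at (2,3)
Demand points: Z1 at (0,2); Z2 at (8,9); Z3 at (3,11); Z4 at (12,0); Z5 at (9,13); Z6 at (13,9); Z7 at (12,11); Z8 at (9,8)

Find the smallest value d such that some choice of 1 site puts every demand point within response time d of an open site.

10

Open {A}.
  Farthest demand point is Z6 at response time 10 (to A); all others are ≤ 10.
With {C} the worst case is 11.
With {B} the worst case is 13.
No size-1 selection achieves below 10.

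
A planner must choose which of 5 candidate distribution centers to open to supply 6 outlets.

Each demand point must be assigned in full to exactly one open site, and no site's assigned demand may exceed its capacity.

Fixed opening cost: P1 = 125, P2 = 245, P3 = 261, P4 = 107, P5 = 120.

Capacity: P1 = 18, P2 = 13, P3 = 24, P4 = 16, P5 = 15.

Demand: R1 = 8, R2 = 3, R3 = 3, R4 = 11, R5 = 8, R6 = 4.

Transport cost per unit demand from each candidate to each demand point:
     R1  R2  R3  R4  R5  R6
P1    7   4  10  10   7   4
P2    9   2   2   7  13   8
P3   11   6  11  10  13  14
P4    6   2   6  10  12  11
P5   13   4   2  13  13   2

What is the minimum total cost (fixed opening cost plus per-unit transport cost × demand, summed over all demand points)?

594

Open {P1, P4, P5}; cheapest assignment that respects the capacities:
  P1 (cap 18, load 16): R1, R5 — cost 8×7 + 8×7 = 112
  P4 (cap 16, load 14): R2, R4 — cost 3×2 + 11×10 = 116
  P5 (cap 15, load 7): R3, R6 — cost 3×2 + 4×2 = 14
  Shipping 242, fixed 352 → total 594.
  Any other capacity-feasible assignment to {P1, P4, P5} ships for at least 242.
Compare {P1, P3}: its best feasible assignment gives total 698.
Compare {P1, P2, P4}: its best feasible assignment gives total 698.
Every other set of open sites that can feasibly serve all demand totals ≥ 698 even under its best assignment. Minimum: 594.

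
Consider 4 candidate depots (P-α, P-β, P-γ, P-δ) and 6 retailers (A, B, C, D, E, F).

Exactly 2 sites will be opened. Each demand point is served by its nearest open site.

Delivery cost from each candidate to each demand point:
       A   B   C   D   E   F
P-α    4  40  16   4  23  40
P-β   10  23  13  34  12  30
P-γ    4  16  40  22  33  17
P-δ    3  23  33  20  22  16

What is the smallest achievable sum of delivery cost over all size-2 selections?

80

Open {P-α, P-γ}.
  A→P-α 4, B→P-γ 16, C→P-α 16, D→P-α 4, E→P-α 23, F→P-γ 17  ⇒ total 80.
Compare {P-α, P-δ}: total 84.
Compare {P-β, P-γ}: total 84.
No size-2 selection does better; minimum is 80.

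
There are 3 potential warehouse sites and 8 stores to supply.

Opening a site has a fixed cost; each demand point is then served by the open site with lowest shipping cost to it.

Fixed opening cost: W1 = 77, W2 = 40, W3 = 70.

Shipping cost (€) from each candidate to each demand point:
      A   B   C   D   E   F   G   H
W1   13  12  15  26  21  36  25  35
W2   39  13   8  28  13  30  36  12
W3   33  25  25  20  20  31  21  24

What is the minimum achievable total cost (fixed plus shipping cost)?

219

Open {W2}: assign each demand point to its cheapest open site.
  A→W2 39, B→W2 13, C→W2 8, D→W2 28, E→W2 13, F→W2 30, G→W2 36, H→W2 12
  shipping cost 179, fixed 40 → total 219.
Compare {W1, W2}: shipping cost 139 + fixed 117 = 256.
Compare {W1}: shipping cost 183 + fixed 77 = 260.
Compare {W2, W3}: shipping cost 150 + fixed 110 = 260.
All other subsets cost ≥ 256. Minimum total cost: 219.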